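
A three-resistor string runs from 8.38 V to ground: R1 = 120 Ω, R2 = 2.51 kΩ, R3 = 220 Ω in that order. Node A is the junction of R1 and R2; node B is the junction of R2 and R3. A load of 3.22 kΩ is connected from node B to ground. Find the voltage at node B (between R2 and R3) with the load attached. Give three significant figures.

V ≈ 0.609 V

At node B, R3 is in parallel with the load: R3‖R_L = 205.9 Ω.
Below node A the resistance is R2 + (R3‖R_L) = 2716 Ω, so V_A = 8.38 × 2716/2836 = 8.025 V.
Then V_B = V_A × (R3‖R_L)/(R2 + R3‖R_L) = 8.025 × 205.9/2716 = 0.609 V.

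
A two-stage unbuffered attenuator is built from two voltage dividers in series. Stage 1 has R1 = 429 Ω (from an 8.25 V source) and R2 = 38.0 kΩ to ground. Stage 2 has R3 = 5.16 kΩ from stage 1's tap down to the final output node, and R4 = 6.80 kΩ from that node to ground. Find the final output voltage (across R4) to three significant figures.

V_out ≈ 4.48 V

Stage 2 presents R3+R4 = 11960 Ω as a load on stage 1's tap.
Stage 1's lower leg becomes R2‖(R3+R4) = 9097 Ω, so V_mid = 8.25 × 9097/9526 = 7.878 V.
Stage 2 is itself unloaded: V_out = V_mid × R4/(R3+R4) = 7.878 × 6800/11960 = 4.48 V.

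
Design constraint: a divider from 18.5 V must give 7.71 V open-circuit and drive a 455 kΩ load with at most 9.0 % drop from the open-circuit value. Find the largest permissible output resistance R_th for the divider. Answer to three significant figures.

Loading drop = R_th/(R_th + R_L) ≤ 0.0900, so R_th ≤ R_L · ε/(1−ε) = 455 kΩ × 0.0900/0.9100 = 45.0 kΩ.

R_th ≤ 45.0 kΩ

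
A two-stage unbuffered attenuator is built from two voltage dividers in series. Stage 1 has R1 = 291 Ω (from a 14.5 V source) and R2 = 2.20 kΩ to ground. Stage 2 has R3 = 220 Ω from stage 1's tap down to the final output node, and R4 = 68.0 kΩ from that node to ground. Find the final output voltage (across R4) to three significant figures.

V_out ≈ 12.7 V

Stage 2 presents R3+R4 = 68220 Ω as a load on stage 1's tap.
Stage 1's lower leg becomes R2‖(R3+R4) = 2131 Ω, so V_mid = 14.5 × 2131/2422 = 12.76 V.
Stage 2 is itself unloaded: V_out = V_mid × R4/(R3+R4) = 12.76 × 68000/68220 = 12.7 V.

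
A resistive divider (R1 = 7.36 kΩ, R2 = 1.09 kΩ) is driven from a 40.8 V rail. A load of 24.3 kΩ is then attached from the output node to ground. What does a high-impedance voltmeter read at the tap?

The load sits in parallel with R2: R2‖R_L = (1.09 × 24.3) / (1.09 + 24.3) = 1.043 kΩ.
V_out = 40.8 × 1.043 / (7.36 + 1.043) = 40.8 × 1.043/8.403 = 5.07 V.
(Unloaded it would have been 5.26 V.)

V_out ≈ 5.07 V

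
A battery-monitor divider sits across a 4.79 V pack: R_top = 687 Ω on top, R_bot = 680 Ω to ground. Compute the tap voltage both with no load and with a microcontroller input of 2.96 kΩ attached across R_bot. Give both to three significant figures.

Unloaded: 2.38 V; loaded: 2.14 V

Open-circuit: V = 4.79 × 680/(687 + 680) = 2.38 V.
With the load, R_bot becomes R_bot‖R_L = 553.0 Ω, so V = 4.79 × 553.0/1240 = 2.14 V.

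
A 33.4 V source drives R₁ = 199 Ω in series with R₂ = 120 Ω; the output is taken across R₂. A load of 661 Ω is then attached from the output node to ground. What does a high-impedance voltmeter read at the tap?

V_out ≈ 11.3 V

The load sits in parallel with R₂: R₂‖R_L = (120 × 661) / (120 + 661) = 101.6 Ω.
V_out = 33.4 × 101.6 / (199 + 101.6) = 33.4 × 101.6/300.6 = 11.3 V.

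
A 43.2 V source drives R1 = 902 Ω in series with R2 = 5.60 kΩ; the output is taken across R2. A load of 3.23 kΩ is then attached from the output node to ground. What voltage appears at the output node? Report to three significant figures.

V_out ≈ 30.0 V

The load sits in parallel with R2: R2‖R_L = (5600 × 3230) / (5600 + 3230) = 2048 Ω.
V_out = 43.2 × 2048 / (902 + 2048) = 43.2 × 2048/2950 = 30.0 V.
(Unloaded it would have been 37.2 V.)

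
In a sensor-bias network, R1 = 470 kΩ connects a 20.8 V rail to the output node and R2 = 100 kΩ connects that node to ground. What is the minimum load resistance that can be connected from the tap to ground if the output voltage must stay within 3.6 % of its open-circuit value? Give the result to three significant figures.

Output resistance R_th = R1‖R2 = (470 × 100)/570.0 = 82.46 kΩ.
The fractional drop is R_th/(R_th + R_L); requiring this ≤ 0.0360 gives R_L ≥ R_th(1/0.0360 − 1) = 82.46 × 26.78 = 2.21 MΩ.

R_L(min) ≈ 2.21 MΩ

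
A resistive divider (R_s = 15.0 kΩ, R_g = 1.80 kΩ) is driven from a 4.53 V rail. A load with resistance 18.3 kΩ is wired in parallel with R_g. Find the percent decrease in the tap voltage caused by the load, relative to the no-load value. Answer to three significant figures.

8.07 %

The divider's output (Thévenin) resistance is R_s‖R_g = 1.607 kΩ.
Fractional drop under load = R_th/(R_th + R_L) = 1.607 / (1.607 + 18.3) = 0.08073.
So the output falls by 8.07 %.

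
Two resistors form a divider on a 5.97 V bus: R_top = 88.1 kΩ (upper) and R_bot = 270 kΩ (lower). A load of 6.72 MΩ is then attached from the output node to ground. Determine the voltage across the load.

The load sits in parallel with R_bot: R_bot‖R_L = (270 × 6720) / (270 + 6720) = 259.6 kΩ.
V_out = 5.97 × 259.6 / (88.1 + 259.6) = 5.97 × 259.6/347.7 = 4.46 V.

V_out ≈ 4.46 V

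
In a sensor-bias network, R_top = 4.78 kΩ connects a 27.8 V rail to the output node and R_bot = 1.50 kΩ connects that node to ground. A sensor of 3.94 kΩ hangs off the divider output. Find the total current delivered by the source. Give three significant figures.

R_bot‖R_L = 1.086 kΩ, so the source sees R_top + R_bot‖R_L = 5.866 kΩ.
I = 27.8 V / 5.866 kΩ = 4.74 mA.

I ≈ 4.74 mA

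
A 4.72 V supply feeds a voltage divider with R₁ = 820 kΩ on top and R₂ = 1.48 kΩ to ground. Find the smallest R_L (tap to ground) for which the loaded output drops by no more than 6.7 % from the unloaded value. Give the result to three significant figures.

Output resistance R_th = R₁‖R₂ = (820 × 1.48)/821.5 = 1.477 kΩ.
The fractional drop is R_th/(R_th + R_L); requiring this ≤ 0.0670 gives R_L ≥ R_th(1/0.0670 − 1) = 1.477 × 13.93 = 20.6 kΩ.

R_L(min) ≈ 20.6 kΩ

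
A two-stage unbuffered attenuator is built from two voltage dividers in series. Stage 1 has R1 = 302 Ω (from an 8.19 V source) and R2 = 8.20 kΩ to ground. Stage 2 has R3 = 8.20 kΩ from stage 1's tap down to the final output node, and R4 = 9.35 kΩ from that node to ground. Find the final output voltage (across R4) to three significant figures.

Stage 2 presents R3+R4 = 17550 Ω as a load on stage 1's tap.
Stage 1's lower leg becomes R2‖(R3+R4) = 5589 Ω, so V_mid = 8.19 × 5589/5891 = 7.770 V.
Stage 2 is itself unloaded: V_out = V_mid × R4/(R3+R4) = 7.770 × 9350/17550 = 4.14 V.

V_out ≈ 4.14 V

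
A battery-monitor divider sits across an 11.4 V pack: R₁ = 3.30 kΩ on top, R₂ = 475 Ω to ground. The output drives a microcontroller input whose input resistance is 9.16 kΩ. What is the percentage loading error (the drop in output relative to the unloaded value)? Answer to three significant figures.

4.34 %

The divider's output (Thévenin) resistance is R₁‖R₂ = 415.2 Ω.
Fractional drop under load = R_th/(R_th + R_L) = 415.2 / (415.2 + 9160) = 0.04337.
So the output falls by 4.34 %.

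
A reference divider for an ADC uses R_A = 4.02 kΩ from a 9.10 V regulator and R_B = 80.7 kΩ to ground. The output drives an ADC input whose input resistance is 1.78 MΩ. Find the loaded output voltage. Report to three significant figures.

V_out ≈ 8.65 V

The load sits in parallel with R_B: R_B‖R_L = (80.7 × 1780) / (80.7 + 1780) = 77.20 kΩ.
V_out = 9.10 × 77.20 / (4.02 + 77.20) = 9.10 × 77.20/81.22 = 8.65 V.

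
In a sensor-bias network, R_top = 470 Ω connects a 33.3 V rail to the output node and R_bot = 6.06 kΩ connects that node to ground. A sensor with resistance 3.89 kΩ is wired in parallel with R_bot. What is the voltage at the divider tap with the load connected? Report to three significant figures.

V_out ≈ 27.8 V

The load sits in parallel with R_bot: R_bot‖R_L = (6060 × 3890) / (6060 + 3890) = 2369 Ω.
V_out = 33.3 × 2369 / (470 + 2369) = 33.3 × 2369/2839 = 27.8 V.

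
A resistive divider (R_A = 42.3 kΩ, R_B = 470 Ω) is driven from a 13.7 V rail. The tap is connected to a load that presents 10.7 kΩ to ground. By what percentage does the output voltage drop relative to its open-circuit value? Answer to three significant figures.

The divider's output (Thévenin) resistance is R_A‖R_B = 464.8 Ω.
Fractional drop under load = R_th/(R_th + R_L) = 464.8 / (464.8 + 10700) = 0.04163.
So the output falls by 4.16 %.

4.16 %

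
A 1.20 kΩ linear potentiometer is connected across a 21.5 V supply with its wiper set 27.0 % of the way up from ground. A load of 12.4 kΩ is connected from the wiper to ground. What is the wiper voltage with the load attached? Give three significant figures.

V ≈ 5.70 V

The wiper splits the pot into (1−α)R = 876.0 Ω above and αR = 324.0 Ω below.
Lower section ‖ load = 315.7 Ω.
V_wiper = 21.5 × 315.7/(876.0 + 315.7) = 5.70 V.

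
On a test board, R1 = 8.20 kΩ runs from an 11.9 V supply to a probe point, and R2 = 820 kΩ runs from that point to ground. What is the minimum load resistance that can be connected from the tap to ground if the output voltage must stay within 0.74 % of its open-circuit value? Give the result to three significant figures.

R_L(min) ≈ 1.09 MΩ

Output resistance R_th = R1‖R2 = (8.20 × 820)/828.2 = 8.119 kΩ.
The fractional drop is R_th/(R_th + R_L); requiring this ≤ 0.00740 gives R_L ≥ R_th(1/0.00740 − 1) = 8.119 × 134.1 = 1.09 MΩ.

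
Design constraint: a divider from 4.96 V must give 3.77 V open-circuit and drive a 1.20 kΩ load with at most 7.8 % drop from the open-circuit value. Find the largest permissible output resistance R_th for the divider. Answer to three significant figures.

Loading drop = R_th/(R_th + R_L) ≤ 0.0780, so R_th ≤ R_L · ε/(1−ε) = 1.20 kΩ × 0.0780/0.9220 = 102 Ω.

R_th ≤ 102 Ω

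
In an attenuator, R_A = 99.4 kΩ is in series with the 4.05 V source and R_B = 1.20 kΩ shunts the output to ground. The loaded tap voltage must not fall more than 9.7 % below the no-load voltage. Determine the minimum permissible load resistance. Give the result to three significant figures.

R_L(min) ≈ 11.0 kΩ

Output resistance R_th = R_A‖R_B = (99.4 × 1.20)/100.6 = 1.186 kΩ.
The fractional drop is R_th/(R_th + R_L); requiring this ≤ 0.0970 gives R_L ≥ R_th(1/0.0970 − 1) = 1.186 × 9.309 = 11.0 kΩ.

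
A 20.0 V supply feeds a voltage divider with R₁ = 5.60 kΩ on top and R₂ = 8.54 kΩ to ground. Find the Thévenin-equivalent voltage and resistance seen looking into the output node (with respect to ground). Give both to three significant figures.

V_th is the open-circuit tap voltage: 20.0 × 8.54/(5.60 + 8.54) = 12.1 V.
With the supply zeroed, R₁ and R₂ appear in parallel from the tap: R_th = R₁‖R₂ = (5.60 × 8.54)/14.14 = 3.38 kΩ.

V_th = 12.1 V, R_th = 3.38 kΩ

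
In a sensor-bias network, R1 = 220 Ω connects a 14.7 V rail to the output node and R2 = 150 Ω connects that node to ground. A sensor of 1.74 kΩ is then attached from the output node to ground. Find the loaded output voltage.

V_out ≈ 5.67 V

The load sits in parallel with R2: R2‖R_L = (150 × 1740) / (150 + 1740) = 138.1 Ω.
V_out = 14.7 × 138.1 / (220 + 138.1) = 14.7 × 138.1/358.1 = 5.67 V.
(Unloaded it would have been 5.96 V.)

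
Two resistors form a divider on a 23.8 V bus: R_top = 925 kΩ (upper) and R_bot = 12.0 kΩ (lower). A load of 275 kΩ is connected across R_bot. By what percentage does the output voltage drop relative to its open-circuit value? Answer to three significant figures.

The divider's output (Thévenin) resistance is R_top‖R_bot = 11.85 kΩ.
Fractional drop under load = R_th/(R_th + R_L) = 11.85 / (11.85 + 275) = 0.04130.
So the output falls by 4.13 %.

4.13 %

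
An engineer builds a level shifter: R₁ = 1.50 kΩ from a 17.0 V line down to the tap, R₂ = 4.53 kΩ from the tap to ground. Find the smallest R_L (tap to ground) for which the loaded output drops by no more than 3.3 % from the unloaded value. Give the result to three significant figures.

R_L(min) ≈ 33.0 kΩ

Output resistance R_th = R₁‖R₂ = (1.50 × 4.53)/6.030 = 1.127 kΩ.
The fractional drop is R_th/(R_th + R_L); requiring this ≤ 0.0330 gives R_L ≥ R_th(1/0.0330 − 1) = 1.127 × 29.30 = 33.0 kΩ.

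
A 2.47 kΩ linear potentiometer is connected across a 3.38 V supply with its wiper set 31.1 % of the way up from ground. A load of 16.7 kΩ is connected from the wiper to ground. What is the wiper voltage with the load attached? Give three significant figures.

V ≈ 1.02 V

The wiper splits the pot into (1−α)R = 1702 Ω above and αR = 768.2 Ω below.
Lower section ‖ load = 734.4 Ω.
V_wiper = 3.38 × 734.4/(1702 + 734.4) = 1.02 V.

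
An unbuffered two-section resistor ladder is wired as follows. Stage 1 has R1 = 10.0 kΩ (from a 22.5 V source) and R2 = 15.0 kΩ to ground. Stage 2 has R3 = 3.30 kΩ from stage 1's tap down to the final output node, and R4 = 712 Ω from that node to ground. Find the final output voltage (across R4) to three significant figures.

Stage 2 presents R3+R4 = 4012 Ω as a load on stage 1's tap.
Stage 1's lower leg becomes R2‖(R3+R4) = 3165 Ω, so V_mid = 22.5 × 3165/13170 = 5.410 V.
Stage 2 is itself unloaded: V_out = V_mid × R4/(R3+R4) = 5.410 × 712/4012 = 0.960 V.

V_out ≈ 0.960 V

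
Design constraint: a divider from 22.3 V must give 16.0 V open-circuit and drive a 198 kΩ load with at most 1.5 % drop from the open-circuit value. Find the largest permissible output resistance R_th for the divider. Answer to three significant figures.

R_th ≤ 3.02 kΩ

Loading drop = R_th/(R_th + R_L) ≤ 0.0150, so R_th ≤ R_L · ε/(1−ε) = 198 kΩ × 0.0150/0.9850 = 3.02 kΩ.
(Any R1, R2 with R2/(R1+R2) = 0.717 and R1‖R2 ≤ 3.02 kΩ will meet the spec.)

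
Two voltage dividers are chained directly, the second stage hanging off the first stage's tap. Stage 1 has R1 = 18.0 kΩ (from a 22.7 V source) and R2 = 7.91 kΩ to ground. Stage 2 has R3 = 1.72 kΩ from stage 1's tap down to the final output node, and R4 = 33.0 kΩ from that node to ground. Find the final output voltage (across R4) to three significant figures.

V_out ≈ 5.69 V

Stage 2 presents R3+R4 = 34.72 kΩ as a load on stage 1's tap.
Stage 1's lower leg becomes R2‖(R3+R4) = 6.442 kΩ, so V_mid = 22.7 × 6.442/24.44 = 5.983 V.
Stage 2 is itself unloaded: V_out = V_mid × R4/(R3+R4) = 5.983 × 33.0/34.72 = 5.69 V.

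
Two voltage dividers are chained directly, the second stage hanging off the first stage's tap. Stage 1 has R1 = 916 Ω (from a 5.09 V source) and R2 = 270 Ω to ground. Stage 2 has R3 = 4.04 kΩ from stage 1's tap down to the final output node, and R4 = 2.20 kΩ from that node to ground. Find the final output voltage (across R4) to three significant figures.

Stage 2 presents R3+R4 = 6240 Ω as a load on stage 1's tap.
Stage 1's lower leg becomes R2‖(R3+R4) = 258.8 Ω, so V_mid = 5.09 × 258.8/1175 = 1.121 V.
Stage 2 is itself unloaded: V_out = V_mid × R4/(R3+R4) = 1.121 × 2200/6240 = 0.395 V.

V_out ≈ 0.395 V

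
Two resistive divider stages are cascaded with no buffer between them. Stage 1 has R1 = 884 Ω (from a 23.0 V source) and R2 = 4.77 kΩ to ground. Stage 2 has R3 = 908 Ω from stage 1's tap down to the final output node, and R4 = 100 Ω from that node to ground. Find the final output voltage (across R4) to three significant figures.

V_out ≈ 1.11 V

Stage 2 presents R3+R4 = 1008 Ω as a load on stage 1's tap.
Stage 1's lower leg becomes R2‖(R3+R4) = 832.1 Ω, so V_mid = 23.0 × 832.1/1716 = 11.15 V.
Stage 2 is itself unloaded: V_out = V_mid × R4/(R3+R4) = 11.15 × 100/1008 = 1.11 V.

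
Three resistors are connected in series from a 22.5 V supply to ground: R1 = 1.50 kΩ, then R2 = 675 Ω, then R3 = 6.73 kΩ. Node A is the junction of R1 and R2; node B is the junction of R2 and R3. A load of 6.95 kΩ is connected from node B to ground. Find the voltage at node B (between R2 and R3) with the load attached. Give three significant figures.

At node B, R3 is in parallel with the load: R3‖R_L = 3419 Ω.
Below node A the resistance is R2 + (R3‖R_L) = 4094 Ω, so V_A = 22.5 × 4094/5594 = 16.47 V.
Then V_B = V_A × (R3‖R_L)/(R2 + R3‖R_L) = 16.47 × 3419/4094 = 13.8 V.

V ≈ 13.8 V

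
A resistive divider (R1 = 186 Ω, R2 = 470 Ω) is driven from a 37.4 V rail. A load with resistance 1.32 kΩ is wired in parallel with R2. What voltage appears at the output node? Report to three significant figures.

V_out ≈ 24.3 V

The load sits in parallel with R2: R2‖R_L = (470 × 1320) / (470 + 1320) = 346.6 Ω.
V_out = 37.4 × 346.6 / (186 + 346.6) = 37.4 × 346.6/532.6 = 24.3 V.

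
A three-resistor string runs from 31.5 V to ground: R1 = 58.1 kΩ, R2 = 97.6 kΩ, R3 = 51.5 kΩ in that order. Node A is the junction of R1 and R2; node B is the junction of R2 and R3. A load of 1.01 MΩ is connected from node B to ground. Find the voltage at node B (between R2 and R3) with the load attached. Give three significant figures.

At node B, R3 is in parallel with the load: R3‖R_L = 49.00 kΩ.
Below node A the resistance is R2 + (R3‖R_L) = 146.6 kΩ, so V_A = 31.5 × 146.6/204.7 = 22.56 V.
Then V_B = V_A × (R3‖R_L)/(R2 + R3‖R_L) = 22.56 × 49.00/146.6 = 7.54 V.

V ≈ 7.54 V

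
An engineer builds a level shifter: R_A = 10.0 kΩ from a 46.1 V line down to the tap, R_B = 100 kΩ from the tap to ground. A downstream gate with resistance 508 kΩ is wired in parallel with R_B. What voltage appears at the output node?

The load sits in parallel with R_B: R_B‖R_L = (100 × 508) / (100 + 508) = 83.55 kΩ.
V_out = 46.1 × 83.55 / (10.0 + 83.55) = 46.1 × 83.55/93.55 = 41.2 V.

V_out ≈ 41.2 V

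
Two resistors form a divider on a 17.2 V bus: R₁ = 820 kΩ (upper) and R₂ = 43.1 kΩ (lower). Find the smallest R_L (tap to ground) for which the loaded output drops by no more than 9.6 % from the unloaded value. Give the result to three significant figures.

Output resistance R_th = R₁‖R₂ = (820 × 43.1)/863.1 = 40.95 kΩ.
The fractional drop is R_th/(R_th + R_L); requiring this ≤ 0.0960 gives R_L ≥ R_th(1/0.0960 − 1) = 40.95 × 9.417 = 386 kΩ.

R_L(min) ≈ 386 kΩ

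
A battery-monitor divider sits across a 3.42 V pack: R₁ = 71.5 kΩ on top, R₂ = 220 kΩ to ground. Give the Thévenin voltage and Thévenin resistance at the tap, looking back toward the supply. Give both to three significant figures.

V_th = 2.58 V, R_th = 54.0 kΩ

V_th is the open-circuit tap voltage: 3.42 × 220/(71.5 + 220) = 2.58 V.
With the supply zeroed, R₁ and R₂ appear in parallel from the tap: R_th = R₁‖R₂ = (71.5 × 220)/291.5 = 54.0 kΩ.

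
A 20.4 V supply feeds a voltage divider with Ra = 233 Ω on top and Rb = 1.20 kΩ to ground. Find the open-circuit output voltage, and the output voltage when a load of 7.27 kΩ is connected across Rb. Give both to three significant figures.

Unloaded: 17.1 V; loaded: 16.6 V

Open-circuit: V = 20.4 × 1200/(233 + 1200) = 17.1 V.
With the load, Rb becomes Rb‖R_L = 1030 Ω, so V = 20.4 × 1030/1263 = 16.6 V.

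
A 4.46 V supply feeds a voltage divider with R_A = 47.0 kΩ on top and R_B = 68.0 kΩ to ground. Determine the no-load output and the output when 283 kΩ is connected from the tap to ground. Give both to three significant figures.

Open-circuit: V = 4.46 × 68.0/(47.0 + 68.0) = 2.64 V.
With the load, R_B becomes R_B‖R_L = 54.83 kΩ, so V = 4.46 × 54.83/101.8 = 2.40 V.

Unloaded: 2.64 V; loaded: 2.40 V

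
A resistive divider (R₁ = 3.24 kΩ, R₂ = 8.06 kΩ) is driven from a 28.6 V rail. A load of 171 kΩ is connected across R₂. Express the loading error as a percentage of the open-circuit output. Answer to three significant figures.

The divider's output (Thévenin) resistance is R₁‖R₂ = 2.311 kΩ.
Fractional drop under load = R_th/(R_th + R_L) = 2.311 / (2.311 + 171) = 0.01333.
So the output falls by 1.33 %.

1.33 %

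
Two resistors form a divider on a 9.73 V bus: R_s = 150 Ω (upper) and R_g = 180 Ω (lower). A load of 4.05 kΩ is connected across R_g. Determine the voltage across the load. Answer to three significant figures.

V_out ≈ 5.20 V

The load sits in parallel with R_g: R_g‖R_L = (180 × 4050) / (180 + 4050) = 172.3 Ω.
V_out = 9.73 × 172.3 / (150 + 172.3) = 9.73 × 172.3/322.3 = 5.20 V.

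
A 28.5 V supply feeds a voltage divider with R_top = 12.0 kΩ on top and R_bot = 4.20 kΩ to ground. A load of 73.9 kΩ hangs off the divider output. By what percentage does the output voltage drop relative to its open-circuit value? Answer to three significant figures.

The divider's output (Thévenin) resistance is R_top‖R_bot = 3.111 kΩ.
Fractional drop under load = R_th/(R_th + R_L) = 3.111 / (3.111 + 73.9) = 0.04040.
So the output falls by 4.04 %.

4.04 %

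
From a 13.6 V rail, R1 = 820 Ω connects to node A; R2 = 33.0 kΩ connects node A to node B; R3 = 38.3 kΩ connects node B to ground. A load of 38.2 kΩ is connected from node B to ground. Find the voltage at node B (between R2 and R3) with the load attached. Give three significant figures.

V ≈ 4.91 V

At node B, R3 is in parallel with the load: R3‖R_L = 19120 Ω.
Below node A the resistance is R2 + (R3‖R_L) = 52120 Ω, so V_A = 13.6 × 52120/52940 = 13.39 V.
Then V_B = V_A × (R3‖R_L)/(R2 + R3‖R_L) = 13.39 × 19120/52120 = 4.91 V.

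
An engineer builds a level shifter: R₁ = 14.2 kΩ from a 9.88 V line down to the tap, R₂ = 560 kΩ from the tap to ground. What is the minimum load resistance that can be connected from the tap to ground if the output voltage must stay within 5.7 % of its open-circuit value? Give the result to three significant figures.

Output resistance R_th = R₁‖R₂ = (14.2 × 560)/574.2 = 13.85 kΩ.
The fractional drop is R_th/(R_th + R_L); requiring this ≤ 0.0570 gives R_L ≥ R_th(1/0.0570 − 1) = 13.85 × 16.54 = 229 kΩ.

R_L(min) ≈ 229 kΩ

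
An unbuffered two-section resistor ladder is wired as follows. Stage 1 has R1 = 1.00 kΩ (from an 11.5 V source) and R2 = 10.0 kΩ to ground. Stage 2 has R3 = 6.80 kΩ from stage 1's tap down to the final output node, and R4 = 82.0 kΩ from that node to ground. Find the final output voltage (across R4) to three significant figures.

Stage 2 presents R3+R4 = 88.80 kΩ as a load on stage 1's tap.
Stage 1's lower leg becomes R2‖(R3+R4) = 8.988 kΩ, so V_mid = 11.5 × 8.988/9.988 = 10.35 V.
Stage 2 is itself unloaded: V_out = V_mid × R4/(R3+R4) = 10.35 × 82.0/88.80 = 9.56 V.

V_out ≈ 9.56 V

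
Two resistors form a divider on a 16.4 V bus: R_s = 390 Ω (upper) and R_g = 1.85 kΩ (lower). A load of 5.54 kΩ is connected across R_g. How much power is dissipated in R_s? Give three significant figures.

Total resistance from the source is R_s + (R_g‖R_L) = 1777 Ω, so I = 16.4/1777 Ω = 9.230 mA.
P = I²·R_s = (9.230 mA)² × 390 Ω = 33.2 mW.

P ≈ 33.2 mW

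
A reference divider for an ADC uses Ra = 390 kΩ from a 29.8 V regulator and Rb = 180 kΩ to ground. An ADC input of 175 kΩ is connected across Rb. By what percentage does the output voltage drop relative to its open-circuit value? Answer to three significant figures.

The divider's output (Thévenin) resistance is Ra‖Rb = 123.2 kΩ.
Fractional drop under load = R_th/(R_th + R_L) = 123.2 / (123.2 + 175) = 0.4131.
So the output falls by 41.3 %.

41.3 %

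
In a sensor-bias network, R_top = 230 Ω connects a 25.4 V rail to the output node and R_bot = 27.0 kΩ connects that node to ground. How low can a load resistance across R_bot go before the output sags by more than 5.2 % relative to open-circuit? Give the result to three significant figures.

R_L(min) ≈ 4.16 kΩ

Output resistance R_th = R_top‖R_bot = (230 × 27000)/27230 = 228.1 Ω.
The fractional drop is R_th/(R_th + R_L); requiring this ≤ 0.0520 gives R_L ≥ R_th(1/0.0520 − 1) = 228.1 × 18.23 = 4.16 kΩ.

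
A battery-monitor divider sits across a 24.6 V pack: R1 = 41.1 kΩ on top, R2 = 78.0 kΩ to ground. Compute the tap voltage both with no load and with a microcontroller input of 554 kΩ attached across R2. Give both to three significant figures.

Unloaded: 16.1 V; loaded: 15.4 V

Open-circuit: V = 24.6 × 78.0/(41.1 + 78.0) = 16.1 V.
With the load, R2 becomes R2‖R_L = 68.37 kΩ, so V = 24.6 × 68.37/109.5 = 15.4 V.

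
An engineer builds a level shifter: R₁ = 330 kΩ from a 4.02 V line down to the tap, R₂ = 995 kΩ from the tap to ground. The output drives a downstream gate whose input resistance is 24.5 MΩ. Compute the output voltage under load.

The load sits in parallel with R₂: R₂‖R_L = (995 × 24500) / (995 + 24500) = 956.2 kΩ.
V_out = 4.02 × 956.2 / (330 + 956.2) = 4.02 × 956.2/1286 = 2.99 V.

V_out ≈ 2.99 V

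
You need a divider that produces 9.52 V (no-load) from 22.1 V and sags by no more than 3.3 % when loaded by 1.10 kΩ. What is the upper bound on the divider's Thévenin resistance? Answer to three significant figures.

R_th ≤ 37.5 Ω

Loading drop = R_th/(R_th + R_L) ≤ 0.0330, so R_th ≤ R_L · ε/(1−ε) = 1.10 kΩ × 0.0330/0.9670 = 37.5 Ω.
(Any R1, R2 with R2/(R1+R2) = 0.431 and R1‖R2 ≤ 37.5 Ω will meet the spec.)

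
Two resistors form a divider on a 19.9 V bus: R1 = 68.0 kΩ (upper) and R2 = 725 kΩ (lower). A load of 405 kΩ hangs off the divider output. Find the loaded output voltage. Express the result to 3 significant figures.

The load sits in parallel with R2: R2‖R_L = (725 × 405) / (725 + 405) = 259.8 kΩ.
V_out = 19.9 × 259.8 / (68.0 + 259.8) = 19.9 × 259.8/327.8 = 15.8 V.

V_out ≈ 15.8 V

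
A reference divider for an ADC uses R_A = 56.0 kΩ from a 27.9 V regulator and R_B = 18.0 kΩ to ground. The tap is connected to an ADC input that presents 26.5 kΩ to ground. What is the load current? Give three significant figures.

R_B‖R_L = 10.72 kΩ; V_out = 27.9 × 10.72/66.72 = 4.482 V.
I_L = V_out / R_L = 4.482 / 26.5 kΩ = 0.169 mA.

I_L ≈ 0.169 mA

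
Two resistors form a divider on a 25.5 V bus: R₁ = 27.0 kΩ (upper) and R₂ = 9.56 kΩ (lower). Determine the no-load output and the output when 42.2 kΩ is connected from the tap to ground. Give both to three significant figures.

Open-circuit: V = 25.5 × 9.56/(27.0 + 9.56) = 6.67 V.
With the load, R₂ becomes R₂‖R_L = 7.794 kΩ, so V = 25.5 × 7.794/34.79 = 5.71 V.

Unloaded: 6.67 V; loaded: 5.71 V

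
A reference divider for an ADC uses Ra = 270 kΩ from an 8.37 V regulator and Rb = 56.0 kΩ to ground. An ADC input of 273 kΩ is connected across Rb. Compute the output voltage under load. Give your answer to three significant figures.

The load sits in parallel with Rb: Rb‖R_L = (56.0 × 273) / (56.0 + 273) = 46.47 kΩ.
V_out = 8.37 × 46.47 / (270 + 46.47) = 8.37 × 46.47/316.5 = 1.23 V.

V_out ≈ 1.23 V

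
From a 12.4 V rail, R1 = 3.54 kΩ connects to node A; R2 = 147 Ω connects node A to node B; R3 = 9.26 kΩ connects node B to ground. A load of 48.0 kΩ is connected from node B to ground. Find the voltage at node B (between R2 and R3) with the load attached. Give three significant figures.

V ≈ 8.41 V

At node B, R3 is in parallel with the load: R3‖R_L = 7762 Ω.
Below node A the resistance is R2 + (R3‖R_L) = 7909 Ω, so V_A = 12.4 × 7909/11450 = 8.566 V.
Then V_B = V_A × (R3‖R_L)/(R2 + R3‖R_L) = 8.566 × 7762/7909 = 8.41 V.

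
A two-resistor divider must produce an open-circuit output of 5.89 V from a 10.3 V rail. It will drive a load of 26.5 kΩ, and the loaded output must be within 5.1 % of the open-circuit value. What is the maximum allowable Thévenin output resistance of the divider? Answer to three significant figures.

Loading drop = R_th/(R_th + R_L) ≤ 0.0510, so R_th ≤ R_L · ε/(1−ε) = 26.5 kΩ × 0.0510/0.9490 = 1.42 kΩ.
(Any R1, R2 with R2/(R1+R2) = 0.572 and R1‖R2 ≤ 1.42 kΩ will meet the spec.)

R_th ≤ 1.42 kΩ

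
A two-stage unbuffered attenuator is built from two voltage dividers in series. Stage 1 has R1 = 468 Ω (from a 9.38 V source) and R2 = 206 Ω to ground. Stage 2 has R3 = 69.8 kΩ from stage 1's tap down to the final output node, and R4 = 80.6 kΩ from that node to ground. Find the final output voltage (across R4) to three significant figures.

Stage 2 presents R3+R4 = 150400 Ω as a load on stage 1's tap.
Stage 1's lower leg becomes R2‖(R3+R4) = 205.7 Ω, so V_mid = 9.38 × 205.7/673.7 = 2.864 V.
Stage 2 is itself unloaded: V_out = V_mid × R4/(R3+R4) = 2.864 × 80600/150400 = 1.53 V.

V_out ≈ 1.53 V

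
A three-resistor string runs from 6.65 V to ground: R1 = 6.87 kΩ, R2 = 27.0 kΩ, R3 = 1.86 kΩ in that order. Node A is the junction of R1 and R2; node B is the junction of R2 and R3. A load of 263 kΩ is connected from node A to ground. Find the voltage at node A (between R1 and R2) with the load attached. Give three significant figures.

V ≈ 5.26 V

Below node A the series string R2+R3 = 28.86 kΩ sits in parallel with the 263 kΩ load: 26.01 kΩ.
V_A = 6.65 × 26.01/(6.87 + 26.01) = 5.26 V.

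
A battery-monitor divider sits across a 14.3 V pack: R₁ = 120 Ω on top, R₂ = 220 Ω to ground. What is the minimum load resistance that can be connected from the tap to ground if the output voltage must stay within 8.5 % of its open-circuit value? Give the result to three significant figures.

Output resistance R_th = R₁‖R₂ = (120 × 220)/340.0 = 77.65 Ω.
The fractional drop is R_th/(R_th + R_L); requiring this ≤ 0.0850 gives R_L ≥ R_th(1/0.0850 − 1) = 77.65 × 10.76 = 836 Ω.

R_L(min) ≈ 836 Ω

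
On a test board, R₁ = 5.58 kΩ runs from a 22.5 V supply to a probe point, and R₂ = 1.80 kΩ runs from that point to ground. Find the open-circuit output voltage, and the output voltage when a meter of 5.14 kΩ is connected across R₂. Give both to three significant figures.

Open-circuit: V = 22.5 × 1.80/(5.58 + 1.80) = 5.49 V.
With the load, R₂ becomes R₂‖R_L = 1.333 kΩ, so V = 22.5 × 1.333/6.913 = 4.34 V.

Unloaded: 5.49 V; loaded: 4.34 V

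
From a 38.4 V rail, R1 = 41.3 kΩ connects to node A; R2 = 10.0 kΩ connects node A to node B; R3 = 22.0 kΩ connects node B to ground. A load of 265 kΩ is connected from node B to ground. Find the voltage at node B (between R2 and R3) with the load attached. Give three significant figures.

At node B, R3 is in parallel with the load: R3‖R_L = 20.31 kΩ.
Below node A the resistance is R2 + (R3‖R_L) = 30.31 kΩ, so V_A = 38.4 × 30.31/71.61 = 16.25 V.
Then V_B = V_A × (R3‖R_L)/(R2 + R3‖R_L) = 16.25 × 20.31/30.31 = 10.9 V.

V ≈ 10.9 V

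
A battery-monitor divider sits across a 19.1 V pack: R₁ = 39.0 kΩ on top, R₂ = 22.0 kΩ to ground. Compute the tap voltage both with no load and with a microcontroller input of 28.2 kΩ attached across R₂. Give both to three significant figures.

Open-circuit: V = 19.1 × 22.0/(39.0 + 22.0) = 6.89 V.
With the load, R₂ becomes R₂‖R_L = 12.36 kΩ, so V = 19.1 × 12.36/51.36 = 4.60 V.

Unloaded: 6.89 V; loaded: 4.60 V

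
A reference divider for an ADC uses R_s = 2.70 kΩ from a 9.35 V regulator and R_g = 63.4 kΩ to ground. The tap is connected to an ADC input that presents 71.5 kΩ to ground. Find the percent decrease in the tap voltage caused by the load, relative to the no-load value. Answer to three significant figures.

3.50 %

The divider's output (Thévenin) resistance is R_s‖R_g = 2.590 kΩ.
Fractional drop under load = R_th/(R_th + R_L) = 2.590 / (2.590 + 71.5) = 0.03495.
So the output falls by 3.50 %.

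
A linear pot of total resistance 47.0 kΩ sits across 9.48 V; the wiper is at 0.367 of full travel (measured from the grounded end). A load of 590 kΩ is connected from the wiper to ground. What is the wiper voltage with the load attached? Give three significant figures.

V ≈ 3.42 V

The wiper splits the pot into (1−α)R = 29.75 kΩ above and αR = 17.25 kΩ below.
Lower section ‖ load = 16.76 kΩ.
V_wiper = 9.48 × 16.76/(29.75 + 16.76) = 3.42 V.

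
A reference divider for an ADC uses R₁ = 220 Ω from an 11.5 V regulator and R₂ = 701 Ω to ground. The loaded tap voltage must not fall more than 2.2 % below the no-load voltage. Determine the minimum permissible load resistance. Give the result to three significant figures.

Output resistance R_th = R₁‖R₂ = (220 × 701)/921.0 = 167.4 Ω.
The fractional drop is R_th/(R_th + R_L); requiring this ≤ 0.0220 gives R_L ≥ R_th(1/0.0220 − 1) = 167.4 × 44.45 = 7.44 kΩ.

R_L(min) ≈ 7.44 kΩ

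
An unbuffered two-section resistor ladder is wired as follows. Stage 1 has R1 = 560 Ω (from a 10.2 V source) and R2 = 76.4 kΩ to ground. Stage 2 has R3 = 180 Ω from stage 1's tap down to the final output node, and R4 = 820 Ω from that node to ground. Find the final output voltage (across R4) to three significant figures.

Stage 2 presents R3+R4 = 1000 Ω as a load on stage 1's tap.
Stage 1's lower leg becomes R2‖(R3+R4) = 987.1 Ω, so V_mid = 10.2 × 987.1/1547 = 6.508 V.
Stage 2 is itself unloaded: V_out = V_mid × R4/(R3+R4) = 6.508 × 820/1000 = 5.34 V.

V_out ≈ 5.34 V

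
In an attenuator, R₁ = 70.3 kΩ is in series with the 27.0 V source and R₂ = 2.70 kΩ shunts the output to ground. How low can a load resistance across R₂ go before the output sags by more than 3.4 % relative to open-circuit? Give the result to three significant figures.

R_L(min) ≈ 73.9 kΩ

Output resistance R_th = R₁‖R₂ = (70.3 × 2.70)/73.00 = 2.600 kΩ.
The fractional drop is R_th/(R_th + R_L); requiring this ≤ 0.0340 gives R_L ≥ R_th(1/0.0340 − 1) = 2.600 × 28.41 = 73.9 kΩ.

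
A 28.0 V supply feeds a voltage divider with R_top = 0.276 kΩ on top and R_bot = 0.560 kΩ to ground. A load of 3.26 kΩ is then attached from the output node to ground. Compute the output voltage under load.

The load sits in parallel with R_bot: R_bot‖R_L = (560 × 3260) / (560 + 3260) = 477.9 Ω.
V_out = 28.0 × 477.9 / (276 + 477.9) = 28.0 × 477.9/753.9 = 17.7 V.

V_out ≈ 17.7 V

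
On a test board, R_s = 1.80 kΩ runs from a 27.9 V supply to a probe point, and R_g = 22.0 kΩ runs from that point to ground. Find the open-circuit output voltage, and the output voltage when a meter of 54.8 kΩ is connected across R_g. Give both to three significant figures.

Open-circuit: V = 27.9 × 22.0/(1.80 + 22.0) = 25.8 V.
With the load, R_g becomes R_g‖R_L = 15.70 kΩ, so V = 27.9 × 15.70/17.50 = 25.0 V.

Unloaded: 25.8 V; loaded: 25.0 V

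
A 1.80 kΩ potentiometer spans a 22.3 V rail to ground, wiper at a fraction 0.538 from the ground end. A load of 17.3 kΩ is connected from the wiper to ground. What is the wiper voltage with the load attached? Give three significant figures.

V ≈ 11.7 V

The wiper splits the pot into (1−α)R = 831.6 Ω above and αR = 968.4 Ω below.
Lower section ‖ load = 917.1 Ω.
V_wiper = 22.3 × 917.1/(831.6 + 917.1) = 11.7 V.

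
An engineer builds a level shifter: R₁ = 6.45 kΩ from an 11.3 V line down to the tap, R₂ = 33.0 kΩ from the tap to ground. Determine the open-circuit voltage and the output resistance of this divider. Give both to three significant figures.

V_th = 9.45 V, R_th = 5.40 kΩ

V_th is the open-circuit tap voltage: 11.3 × 33.0/(6.45 + 33.0) = 9.45 V.
With the supply zeroed, R₁ and R₂ appear in parallel from the tap: R_th = R₁‖R₂ = (6.45 × 33.0)/39.45 = 5.40 kΩ.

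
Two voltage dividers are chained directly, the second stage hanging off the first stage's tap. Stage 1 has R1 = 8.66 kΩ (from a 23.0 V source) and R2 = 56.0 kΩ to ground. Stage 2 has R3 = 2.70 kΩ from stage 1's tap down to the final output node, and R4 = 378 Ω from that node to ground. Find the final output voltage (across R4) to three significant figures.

V_out ≈ 0.712 V

Stage 2 presents R3+R4 = 3078 Ω as a load on stage 1's tap.
Stage 1's lower leg becomes R2‖(R3+R4) = 2918 Ω, so V_mid = 23.0 × 2918/11580 = 5.796 V.
Stage 2 is itself unloaded: V_out = V_mid × R4/(R3+R4) = 5.796 × 378/3078 = 0.712 V.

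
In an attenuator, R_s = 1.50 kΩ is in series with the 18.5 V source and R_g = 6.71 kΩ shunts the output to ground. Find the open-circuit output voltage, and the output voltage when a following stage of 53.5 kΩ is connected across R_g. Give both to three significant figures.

Unloaded: 15.1 V; loaded: 14.8 V

Open-circuit: V = 18.5 × 6.71/(1.50 + 6.71) = 15.1 V.
With the load, R_g becomes R_g‖R_L = 5.962 kΩ, so V = 18.5 × 5.962/7.462 = 14.8 V.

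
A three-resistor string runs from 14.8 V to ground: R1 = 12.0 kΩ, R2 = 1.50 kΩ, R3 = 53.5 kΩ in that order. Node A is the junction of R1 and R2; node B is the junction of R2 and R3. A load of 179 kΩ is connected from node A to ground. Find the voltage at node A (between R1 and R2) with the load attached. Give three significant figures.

Below node A the series string R2+R3 = 55.00 kΩ sits in parallel with the 179 kΩ load: 42.07 kΩ.
V_A = 14.8 × 42.07/(12.0 + 42.07) = 11.5 V.

V ≈ 11.5 V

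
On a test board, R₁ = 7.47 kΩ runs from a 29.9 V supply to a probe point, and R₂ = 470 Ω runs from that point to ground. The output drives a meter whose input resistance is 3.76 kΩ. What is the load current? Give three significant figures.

R₂‖R_L = 417.8 Ω; V_out = 29.9 × 417.8/7888 = 1.584 V.
I_L = V_out / R_L = 1.584 / 3.76 kΩ = 0.421 mA.

I_L ≈ 0.421 mA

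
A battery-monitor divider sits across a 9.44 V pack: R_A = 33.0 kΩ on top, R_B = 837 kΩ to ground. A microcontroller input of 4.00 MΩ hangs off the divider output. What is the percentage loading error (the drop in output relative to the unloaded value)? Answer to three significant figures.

0.787 %

The divider's output (Thévenin) resistance is R_A‖R_B = 31.75 kΩ.
Fractional drop under load = R_th/(R_th + R_L) = 31.75 / (31.75 + 4000) = 0.007875.
So the output falls by 0.787 %.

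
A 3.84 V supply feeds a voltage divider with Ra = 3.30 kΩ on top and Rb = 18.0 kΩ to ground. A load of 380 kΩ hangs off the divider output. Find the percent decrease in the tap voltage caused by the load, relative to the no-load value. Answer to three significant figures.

The divider's output (Thévenin) resistance is Ra‖Rb = 2.789 kΩ.
Fractional drop under load = R_th/(R_th + R_L) = 2.789 / (2.789 + 380) = 0.007285.
So the output falls by 0.729 %.

0.729 %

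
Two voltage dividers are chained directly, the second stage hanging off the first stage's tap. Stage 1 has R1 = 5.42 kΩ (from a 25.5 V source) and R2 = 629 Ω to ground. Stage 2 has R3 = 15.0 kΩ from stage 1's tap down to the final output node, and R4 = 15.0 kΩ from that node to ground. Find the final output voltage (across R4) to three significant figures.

Stage 2 presents R3+R4 = 30000 Ω as a load on stage 1's tap.
Stage 1's lower leg becomes R2‖(R3+R4) = 616.1 Ω, so V_mid = 25.5 × 616.1/6036 = 2.603 V.
Stage 2 is itself unloaded: V_out = V_mid × R4/(R3+R4) = 2.603 × 15000/30000 = 1.30 V.

V_out ≈ 1.30 V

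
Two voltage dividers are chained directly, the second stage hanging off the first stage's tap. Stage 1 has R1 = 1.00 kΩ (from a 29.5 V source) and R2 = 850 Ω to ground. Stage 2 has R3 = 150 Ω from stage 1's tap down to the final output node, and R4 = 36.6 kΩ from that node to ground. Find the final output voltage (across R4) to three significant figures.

V_out ≈ 13.3 V

Stage 2 presents R3+R4 = 36750 Ω as a load on stage 1's tap.
Stage 1's lower leg becomes R2‖(R3+R4) = 830.8 Ω, so V_mid = 29.5 × 830.8/1831 = 13.39 V.
Stage 2 is itself unloaded: V_out = V_mid × R4/(R3+R4) = 13.39 × 36600/36750 = 13.3 V.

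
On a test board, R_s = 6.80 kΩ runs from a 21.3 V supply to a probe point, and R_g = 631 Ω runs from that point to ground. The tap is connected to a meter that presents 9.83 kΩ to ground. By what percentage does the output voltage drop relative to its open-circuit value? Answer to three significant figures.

The divider's output (Thévenin) resistance is R_s‖R_g = 577.4 Ω.
Fractional drop under load = R_th/(R_th + R_L) = 577.4 / (577.4 + 9830) = 0.05548.
So the output falls by 5.55 %.

5.55 %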